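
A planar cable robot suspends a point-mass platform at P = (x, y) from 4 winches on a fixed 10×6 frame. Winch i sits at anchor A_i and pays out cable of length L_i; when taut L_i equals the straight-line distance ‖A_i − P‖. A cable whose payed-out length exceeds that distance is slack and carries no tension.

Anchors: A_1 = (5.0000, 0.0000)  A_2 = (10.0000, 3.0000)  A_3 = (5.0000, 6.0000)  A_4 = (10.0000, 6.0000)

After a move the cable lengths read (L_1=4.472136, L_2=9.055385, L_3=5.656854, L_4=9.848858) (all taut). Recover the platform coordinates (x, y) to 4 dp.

(1.0000, 2.0000)

circle eqns → linear via eq_j − eq_1; set q_j = A_j·A_j − L_j²
q_1 = 25.0000+0.0000−20.0000 = 5.0000
-10.0000·x − 6.0000·y = q_1−q_2 = -22.0000
0.0000·x − 12.0000·y = q_1−q_3 = -24.0000
-10.0000·x − 12.0000·y = q_1−q_4 = -34.0000
solve first two rows → x=1.0000, y=2.0000
check cable 4: ‖A_4−P‖² = 97.0000 ≈ L_4² = 97.0000 ✓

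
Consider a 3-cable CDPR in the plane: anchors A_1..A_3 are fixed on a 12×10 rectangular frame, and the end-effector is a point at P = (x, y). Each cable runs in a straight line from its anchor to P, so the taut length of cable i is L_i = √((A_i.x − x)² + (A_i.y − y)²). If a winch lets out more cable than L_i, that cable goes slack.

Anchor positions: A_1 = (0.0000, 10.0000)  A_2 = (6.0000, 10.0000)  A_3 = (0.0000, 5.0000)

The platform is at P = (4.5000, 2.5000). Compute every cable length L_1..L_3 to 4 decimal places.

cable 1: Δx=-4.5000, Δy=7.5000; L_1 = √(Δx²+Δy²) = 8.7464
cable 2: Δx=1.5000, Δy=7.5000; L_2 = √(Δx²+Δy²) = 7.6485
cable 3: Δx=-4.5000, Δy=2.5000; L_3 = √(Δx²+Δy²) = 5.1478

(8.7464, 7.6485, 5.1478)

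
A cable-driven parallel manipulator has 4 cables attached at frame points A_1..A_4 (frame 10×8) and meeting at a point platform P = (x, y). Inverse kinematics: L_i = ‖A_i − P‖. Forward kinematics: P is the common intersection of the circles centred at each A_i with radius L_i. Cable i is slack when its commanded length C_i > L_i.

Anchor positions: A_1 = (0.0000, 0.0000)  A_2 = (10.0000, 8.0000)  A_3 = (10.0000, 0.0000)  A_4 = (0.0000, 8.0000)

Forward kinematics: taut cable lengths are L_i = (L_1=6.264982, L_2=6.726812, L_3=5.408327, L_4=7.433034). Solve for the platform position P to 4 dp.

circle eqns → linear via eq_j − eq_1; set k_j = A_j·A_j − L_j²
k_1 = 0.0000+0.0000−39.2500 = -39.2500
-20.0000·x − 16.0000·y = k_1−k_2 = -158.0000
-20.0000·x + 0.0000·y = k_1−k_3 = -110.0000
0.0000·x − 16.0000·y = k_1−k_4 = -48.0000
solve first two rows → x=5.5000, y=3.0000
check cable 4: ‖A_4−P‖² = 55.2500 ≈ L_4² = 55.2500 ✓

(5.5000, 3.0000)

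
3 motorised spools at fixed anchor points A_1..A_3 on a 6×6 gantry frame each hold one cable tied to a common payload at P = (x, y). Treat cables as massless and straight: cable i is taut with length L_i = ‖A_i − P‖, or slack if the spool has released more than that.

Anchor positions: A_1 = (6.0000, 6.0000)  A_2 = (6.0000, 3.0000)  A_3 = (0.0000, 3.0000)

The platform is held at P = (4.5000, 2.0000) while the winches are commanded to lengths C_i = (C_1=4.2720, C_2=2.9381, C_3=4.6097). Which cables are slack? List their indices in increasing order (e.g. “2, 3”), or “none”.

2

cable 1: L_1 = ‖A_1−P‖ = 4.2720;  C_1 = 4.2720 → taut
cable 2: L_2 = ‖A_2−P‖ = 1.8028;  C_2 = 2.9381 → slack
cable 3: L_3 = ‖A_3−P‖ = 4.6098;  C_3 = 4.6097 → taut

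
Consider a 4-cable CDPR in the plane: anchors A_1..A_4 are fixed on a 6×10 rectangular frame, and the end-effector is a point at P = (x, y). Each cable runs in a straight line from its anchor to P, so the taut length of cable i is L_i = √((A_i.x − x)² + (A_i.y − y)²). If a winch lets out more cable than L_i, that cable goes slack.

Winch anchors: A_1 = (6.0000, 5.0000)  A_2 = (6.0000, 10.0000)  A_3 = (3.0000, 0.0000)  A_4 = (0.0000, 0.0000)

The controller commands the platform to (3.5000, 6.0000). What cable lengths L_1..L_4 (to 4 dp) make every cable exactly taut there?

(2.6926, 4.7170, 6.0208, 6.9462)

cable 1: Δx=2.5000, Δy=-1.0000; L_1 = √(Δx²+Δy²) = 2.6926
cable 2: Δx=2.5000, Δy=4.0000; L_2 = √(Δx²+Δy²) = 4.7170
cable 3: Δx=-0.5000, Δy=-6.0000; L_3 = √(Δx²+Δy²) = 6.0208
cable 4: Δx=-3.5000, Δy=-6.0000; L_4 = √(Δx²+Δy²) = 6.9462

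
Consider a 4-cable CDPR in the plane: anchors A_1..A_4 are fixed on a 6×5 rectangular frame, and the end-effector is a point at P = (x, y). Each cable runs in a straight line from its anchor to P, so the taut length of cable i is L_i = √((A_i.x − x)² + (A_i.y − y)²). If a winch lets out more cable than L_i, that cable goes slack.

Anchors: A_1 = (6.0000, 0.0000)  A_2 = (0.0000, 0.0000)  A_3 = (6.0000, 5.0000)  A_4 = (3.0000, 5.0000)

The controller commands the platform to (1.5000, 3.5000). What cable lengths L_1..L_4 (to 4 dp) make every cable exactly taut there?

(5.7009, 3.8079, 4.7434, 2.1213)

L_1 = √((6.0000−1.5000)² + (0.0000−3.5000)²) = 5.7009
L_2 = √((0.0000−1.5000)² + (0.0000−3.5000)²) = 3.8079
L_3 = √((6.0000−1.5000)² + (5.0000−3.5000)²) = 4.7434
L_4 = √((3.0000−1.5000)² + (5.0000−3.5000)²) = 2.1213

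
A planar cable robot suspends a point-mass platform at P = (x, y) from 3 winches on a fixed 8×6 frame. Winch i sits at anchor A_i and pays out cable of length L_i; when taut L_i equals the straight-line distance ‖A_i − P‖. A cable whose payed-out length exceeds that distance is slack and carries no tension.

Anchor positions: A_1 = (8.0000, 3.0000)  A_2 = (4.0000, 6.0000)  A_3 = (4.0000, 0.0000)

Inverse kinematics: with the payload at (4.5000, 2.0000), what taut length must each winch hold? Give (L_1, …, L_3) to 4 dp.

(3.6401, 4.0311, 2.0616)

L_1: Δ = A_1−P = (3.5000, 1.0000) → ‖Δ‖ = √13.2500 = 3.6401
L_2: Δ = A_2−P = (-0.5000, 4.0000) → ‖Δ‖ = √16.2500 = 4.0311
L_3: Δ = A_3−P = (-0.5000, -2.0000) → ‖Δ‖ = √4.2500 = 2.0616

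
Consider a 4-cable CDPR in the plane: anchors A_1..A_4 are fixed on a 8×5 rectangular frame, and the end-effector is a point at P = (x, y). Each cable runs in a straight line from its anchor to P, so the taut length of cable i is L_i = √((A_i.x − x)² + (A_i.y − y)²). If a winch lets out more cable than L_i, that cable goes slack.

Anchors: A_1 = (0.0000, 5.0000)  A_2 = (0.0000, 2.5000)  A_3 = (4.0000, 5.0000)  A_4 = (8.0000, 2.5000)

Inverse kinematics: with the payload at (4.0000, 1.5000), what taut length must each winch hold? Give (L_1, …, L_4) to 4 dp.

cable 1: Δx=-4.0000, Δy=3.5000; L_1 = √(Δx²+Δy²) = 5.3151
cable 2: Δx=-4.0000, Δy=1.0000; L_2 = √(Δx²+Δy²) = 4.1231
cable 3: Δx=0.0000, Δy=3.5000; L_3 = √(Δx²+Δy²) = 3.5000
cable 4: Δx=4.0000, Δy=1.0000; L_4 = √(Δx²+Δy²) = 4.1231

(5.3151, 4.1231, 3.5000, 4.1231)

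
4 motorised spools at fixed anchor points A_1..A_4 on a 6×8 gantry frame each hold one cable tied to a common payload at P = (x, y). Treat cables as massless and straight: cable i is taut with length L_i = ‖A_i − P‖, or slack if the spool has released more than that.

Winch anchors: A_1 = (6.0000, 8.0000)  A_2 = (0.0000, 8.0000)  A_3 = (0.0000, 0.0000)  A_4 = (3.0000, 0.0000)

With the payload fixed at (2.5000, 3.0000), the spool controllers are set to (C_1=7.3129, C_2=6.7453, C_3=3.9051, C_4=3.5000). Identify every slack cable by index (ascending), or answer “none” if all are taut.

i=1: geometric 6.1033 vs commanded 7.3129 ⇒ slack
i=2: geometric 5.5902 vs commanded 6.7453 ⇒ slack
i=3: geometric 3.9051 vs commanded 3.9051 ⇒ taut
i=4: geometric 3.0414 vs commanded 3.5000 ⇒ slack

1, 2, 4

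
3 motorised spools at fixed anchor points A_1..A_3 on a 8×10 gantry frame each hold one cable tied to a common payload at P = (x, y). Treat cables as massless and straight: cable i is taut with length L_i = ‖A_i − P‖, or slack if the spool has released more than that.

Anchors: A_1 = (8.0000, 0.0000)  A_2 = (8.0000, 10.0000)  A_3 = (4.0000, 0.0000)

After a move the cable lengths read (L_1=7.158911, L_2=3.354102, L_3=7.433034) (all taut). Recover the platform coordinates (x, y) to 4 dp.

circle eqns → linear via eq_j − eq_1; set c_j = A_j·A_j − L_j²
c_1 = 64.0000+0.0000−51.2500 = 12.7500
0.0000·x − 20.0000·y = c_1−c_2 = -140.0000
8.0000·x + 0.0000·y = c_1−c_3 = 52.0000
solve first two rows → x=6.5000, y=7.0000

(6.5000, 7.0000)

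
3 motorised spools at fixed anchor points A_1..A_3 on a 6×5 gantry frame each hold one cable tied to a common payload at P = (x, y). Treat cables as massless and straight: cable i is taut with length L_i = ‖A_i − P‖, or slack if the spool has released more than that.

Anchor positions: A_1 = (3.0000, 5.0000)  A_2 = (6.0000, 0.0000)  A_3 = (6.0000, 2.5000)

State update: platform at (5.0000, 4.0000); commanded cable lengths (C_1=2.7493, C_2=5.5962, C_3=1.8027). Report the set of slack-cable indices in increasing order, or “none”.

cable 1: √((-2.0000)²+(1.0000)²)=2.2361, C_1=2.7493: slack
cable 2: √((1.0000)²+(-4.0000)²)=4.1231, C_2=5.5962: slack
cable 3: √((1.0000)²+(-1.5000)²)=1.8028, C_3=1.8027: taut

1, 2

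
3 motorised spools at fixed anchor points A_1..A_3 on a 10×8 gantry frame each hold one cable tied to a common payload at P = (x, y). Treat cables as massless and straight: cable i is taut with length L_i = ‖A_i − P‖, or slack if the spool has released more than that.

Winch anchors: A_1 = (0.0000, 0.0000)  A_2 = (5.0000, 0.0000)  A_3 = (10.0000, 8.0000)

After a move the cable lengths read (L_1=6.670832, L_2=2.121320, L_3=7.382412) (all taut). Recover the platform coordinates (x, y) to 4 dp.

(6.5000, 1.5000)

each cable: (A_i−P)·(A_i−P) = L_i²; let c_i = ‖A_i‖²−L_i²
c_1 = 0.0000+0.0000−44.5000 = -44.5000
row 1: -10.0000x + 0.0000y = -65.0000  (c_2=20.5000)
row 2: -20.0000x − 16.0000y = -154.0000  (c_3=109.5000)
Cramer on rows 1–2 → x = 6.5000, y = 1.5000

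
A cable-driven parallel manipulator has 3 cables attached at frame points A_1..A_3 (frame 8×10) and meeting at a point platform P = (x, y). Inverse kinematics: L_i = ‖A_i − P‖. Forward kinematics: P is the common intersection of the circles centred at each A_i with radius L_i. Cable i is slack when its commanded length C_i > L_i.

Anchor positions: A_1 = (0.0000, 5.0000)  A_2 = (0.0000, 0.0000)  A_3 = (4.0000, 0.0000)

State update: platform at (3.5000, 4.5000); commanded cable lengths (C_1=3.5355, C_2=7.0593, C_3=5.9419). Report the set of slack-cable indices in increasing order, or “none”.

2, 3

cable 1: L_1 = ‖A_1−P‖ = 3.5355;  C_1 = 3.5355 → taut
cable 2: L_2 = ‖A_2−P‖ = 5.7009;  C_2 = 7.0593 → slack
cable 3: L_3 = ‖A_3−P‖ = 4.5277;  C_3 = 5.9419 → slack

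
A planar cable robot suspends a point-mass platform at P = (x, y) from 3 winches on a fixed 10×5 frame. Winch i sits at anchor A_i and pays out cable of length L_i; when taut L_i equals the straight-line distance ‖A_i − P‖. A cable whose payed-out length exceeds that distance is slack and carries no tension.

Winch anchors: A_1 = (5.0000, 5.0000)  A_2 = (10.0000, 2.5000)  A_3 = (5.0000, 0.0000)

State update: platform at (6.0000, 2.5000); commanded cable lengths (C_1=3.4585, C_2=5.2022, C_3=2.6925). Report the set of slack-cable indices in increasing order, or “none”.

1, 2

i=1: geometric 2.6926 vs commanded 3.4585 ⇒ slack
i=2: geometric 4.0000 vs commanded 5.2022 ⇒ slack
i=3: geometric 2.6926 vs commanded 2.6925 ⇒ taut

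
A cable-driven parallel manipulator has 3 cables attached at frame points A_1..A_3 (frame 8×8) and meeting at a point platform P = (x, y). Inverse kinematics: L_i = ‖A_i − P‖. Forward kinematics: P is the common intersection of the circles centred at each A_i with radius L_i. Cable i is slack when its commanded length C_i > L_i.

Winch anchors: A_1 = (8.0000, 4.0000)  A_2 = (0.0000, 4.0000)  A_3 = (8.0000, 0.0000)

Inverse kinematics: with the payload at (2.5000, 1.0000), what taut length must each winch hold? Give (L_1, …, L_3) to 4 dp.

(6.2650, 3.9051, 5.5902)

cable 1: Δx=5.5000, Δy=3.0000; L_1 = √(Δx²+Δy²) = 6.2650
cable 2: Δx=-2.5000, Δy=3.0000; L_2 = √(Δx²+Δy²) = 3.9051
cable 3: Δx=5.5000, Δy=-1.0000; L_3 = √(Δx²+Δy²) = 5.5902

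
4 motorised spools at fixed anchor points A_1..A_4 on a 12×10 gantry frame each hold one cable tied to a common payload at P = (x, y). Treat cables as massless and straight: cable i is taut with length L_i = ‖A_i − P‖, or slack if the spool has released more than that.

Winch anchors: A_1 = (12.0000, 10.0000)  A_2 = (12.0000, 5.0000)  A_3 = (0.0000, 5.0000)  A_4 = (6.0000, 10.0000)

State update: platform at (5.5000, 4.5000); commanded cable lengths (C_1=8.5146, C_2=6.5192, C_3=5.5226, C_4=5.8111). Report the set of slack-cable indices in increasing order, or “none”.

4

i=1: geometric 8.5147 vs commanded 8.5146 ⇒ taut
i=2: geometric 6.5192 vs commanded 6.5192 ⇒ taut
i=3: geometric 5.5227 vs commanded 5.5226 ⇒ taut
i=4: geometric 5.5227 vs commanded 5.8111 ⇒ slack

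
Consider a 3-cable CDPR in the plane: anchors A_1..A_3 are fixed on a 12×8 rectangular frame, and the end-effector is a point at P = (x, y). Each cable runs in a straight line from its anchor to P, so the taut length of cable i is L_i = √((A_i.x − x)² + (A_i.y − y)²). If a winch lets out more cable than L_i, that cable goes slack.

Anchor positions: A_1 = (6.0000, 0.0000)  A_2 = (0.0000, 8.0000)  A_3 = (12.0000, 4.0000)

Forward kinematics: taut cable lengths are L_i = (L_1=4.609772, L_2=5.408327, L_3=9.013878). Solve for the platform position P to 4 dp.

(3.0000, 3.5000)

circle eqns → linear via eq_j − eq_1; set q_j = A_j·A_j − L_j²
q_1 = 36.0000+0.0000−21.2500 = 14.7500
12.0000·x − 16.0000·y = q_1−q_2 = -20.0000
-12.0000·x − 8.0000·y = q_1−q_3 = -64.0000
solve first two rows → x=3.0000, y=3.5000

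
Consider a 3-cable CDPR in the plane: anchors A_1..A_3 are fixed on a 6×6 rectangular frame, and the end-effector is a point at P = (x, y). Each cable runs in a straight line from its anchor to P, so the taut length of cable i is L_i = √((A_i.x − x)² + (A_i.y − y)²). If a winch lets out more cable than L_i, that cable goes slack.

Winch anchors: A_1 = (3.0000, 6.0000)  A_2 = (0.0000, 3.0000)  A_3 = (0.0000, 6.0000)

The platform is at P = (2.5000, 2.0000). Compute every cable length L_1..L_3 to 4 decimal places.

cable 1: Δx=0.5000, Δy=4.0000; L_1 = √(Δx²+Δy²) = 4.0311
cable 2: Δx=-2.5000, Δy=1.0000; L_2 = √(Δx²+Δy²) = 2.6926
cable 3: Δx=-2.5000, Δy=4.0000; L_3 = √(Δx²+Δy²) = 4.7170

(4.0311, 2.6926, 4.7170)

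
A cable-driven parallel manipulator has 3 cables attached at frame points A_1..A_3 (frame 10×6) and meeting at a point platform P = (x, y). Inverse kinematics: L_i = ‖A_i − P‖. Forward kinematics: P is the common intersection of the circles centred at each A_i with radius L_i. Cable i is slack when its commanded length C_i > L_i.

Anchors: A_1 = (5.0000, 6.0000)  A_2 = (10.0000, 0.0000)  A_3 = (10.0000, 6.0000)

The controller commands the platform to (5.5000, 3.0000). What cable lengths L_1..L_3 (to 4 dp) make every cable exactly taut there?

L_1 = √((5.0000−5.5000)² + (6.0000−3.0000)²) = 3.0414
L_2 = √((10.0000−5.5000)² + (0.0000−3.0000)²) = 5.4083
L_3 = √((10.0000−5.5000)² + (6.0000−3.0000)²) = 5.4083

(3.0414, 5.4083, 5.4083)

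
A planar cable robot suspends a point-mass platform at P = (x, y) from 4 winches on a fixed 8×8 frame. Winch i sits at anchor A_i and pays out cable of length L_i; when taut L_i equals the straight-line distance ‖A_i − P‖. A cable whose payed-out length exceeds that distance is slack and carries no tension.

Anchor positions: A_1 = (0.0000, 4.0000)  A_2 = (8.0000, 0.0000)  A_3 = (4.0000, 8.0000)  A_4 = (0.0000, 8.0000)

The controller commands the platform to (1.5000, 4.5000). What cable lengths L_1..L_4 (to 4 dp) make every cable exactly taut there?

(1.5811, 7.9057, 4.3012, 3.8079)

L_1: Δ = A_1−P = (-1.5000, -0.5000) → ‖Δ‖ = √2.5000 = 1.5811
L_2: Δ = A_2−P = (6.5000, -4.5000) → ‖Δ‖ = √62.5000 = 7.9057
L_3: Δ = A_3−P = (2.5000, 3.5000) → ‖Δ‖ = √18.5000 = 4.3012
L_4: Δ = A_4−P = (-1.5000, 3.5000) → ‖Δ‖ = √14.5000 = 3.8079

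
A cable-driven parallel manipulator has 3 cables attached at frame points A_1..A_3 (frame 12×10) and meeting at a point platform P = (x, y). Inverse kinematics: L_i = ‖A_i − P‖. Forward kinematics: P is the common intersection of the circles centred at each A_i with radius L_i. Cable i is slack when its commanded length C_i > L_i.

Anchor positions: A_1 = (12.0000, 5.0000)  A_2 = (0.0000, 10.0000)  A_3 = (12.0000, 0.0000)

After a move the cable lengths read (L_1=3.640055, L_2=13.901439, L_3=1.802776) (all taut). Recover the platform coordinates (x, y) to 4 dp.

(11.0000, 1.5000)

expand ‖A_i−P‖²=L_i² and subtract eq 1 (k_i ≔ ‖A_i‖²−L_i²)
k_1 = 144.0000+25.0000−13.2500 = 155.7500
eq1−eq2 → [24.0000  -10.0000]·P = 249.0000
eq1−eq3 → [0.0000  10.0000]·P = 15.0000
2×2 solve → P = (11.0000, 1.5000)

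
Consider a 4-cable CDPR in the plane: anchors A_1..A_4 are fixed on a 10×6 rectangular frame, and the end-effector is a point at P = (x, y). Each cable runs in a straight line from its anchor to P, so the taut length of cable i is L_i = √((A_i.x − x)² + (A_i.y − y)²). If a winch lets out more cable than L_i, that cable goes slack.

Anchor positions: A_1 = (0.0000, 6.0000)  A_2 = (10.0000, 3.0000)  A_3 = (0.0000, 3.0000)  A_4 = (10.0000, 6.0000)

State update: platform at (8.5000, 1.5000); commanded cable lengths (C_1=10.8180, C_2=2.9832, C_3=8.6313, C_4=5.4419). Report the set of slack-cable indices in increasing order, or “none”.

cable 1: √((-8.5000)²+(4.5000)²)=9.6177, C_1=10.8180: slack
cable 2: √((1.5000)²+(1.5000)²)=2.1213, C_2=2.9832: slack
cable 3: √((-8.5000)²+(1.5000)²)=8.6313, C_3=8.6313: taut
cable 4: √((1.5000)²+(4.5000)²)=4.7434, C_4=5.4419: slack

1, 2, 4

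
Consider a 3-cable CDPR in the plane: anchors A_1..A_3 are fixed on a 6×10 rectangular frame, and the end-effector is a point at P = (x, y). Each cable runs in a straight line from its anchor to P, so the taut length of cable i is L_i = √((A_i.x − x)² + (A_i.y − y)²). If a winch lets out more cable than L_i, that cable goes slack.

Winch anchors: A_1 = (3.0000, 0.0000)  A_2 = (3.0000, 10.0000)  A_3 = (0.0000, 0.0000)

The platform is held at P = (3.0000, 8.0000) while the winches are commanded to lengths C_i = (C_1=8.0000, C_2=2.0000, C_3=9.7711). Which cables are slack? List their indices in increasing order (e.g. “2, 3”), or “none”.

3

i=1: geometric 8.0000 vs commanded 8.0000 ⇒ taut
i=2: geometric 2.0000 vs commanded 2.0000 ⇒ taut
i=3: geometric 8.5440 vs commanded 9.7711 ⇒ slack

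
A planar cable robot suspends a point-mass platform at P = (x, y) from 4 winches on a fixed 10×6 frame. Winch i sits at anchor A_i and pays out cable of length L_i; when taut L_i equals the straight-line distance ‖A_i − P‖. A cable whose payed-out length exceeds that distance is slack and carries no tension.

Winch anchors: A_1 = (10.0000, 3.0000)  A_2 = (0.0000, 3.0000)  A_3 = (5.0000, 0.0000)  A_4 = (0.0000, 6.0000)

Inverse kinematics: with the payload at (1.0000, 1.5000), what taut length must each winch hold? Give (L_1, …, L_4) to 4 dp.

L_1 = √((10.0000−1.0000)² + (3.0000−1.5000)²) = 9.1241
L_2 = √((0.0000−1.0000)² + (3.0000−1.5000)²) = 1.8028
L_3 = √((5.0000−1.0000)² + (0.0000−1.5000)²) = 4.2720
L_4 = √((0.0000−1.0000)² + (6.0000−1.5000)²) = 4.6098

(9.1241, 1.8028, 4.2720, 4.6098)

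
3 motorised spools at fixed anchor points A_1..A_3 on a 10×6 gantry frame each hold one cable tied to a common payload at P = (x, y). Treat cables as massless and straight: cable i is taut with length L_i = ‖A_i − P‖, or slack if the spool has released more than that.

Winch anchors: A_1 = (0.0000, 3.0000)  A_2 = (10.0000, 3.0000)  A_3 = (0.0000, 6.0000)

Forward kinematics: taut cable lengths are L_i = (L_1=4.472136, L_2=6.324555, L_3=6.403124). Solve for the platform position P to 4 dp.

(4.0000, 1.0000)

expand ‖A_i−P‖²=L_i² and subtract eq 1 (k_i ≔ ‖A_i‖²−L_i²)
k_1 = 0.0000+9.0000−20.0000 = -11.0000
eq1−eq2 → [-20.0000  0.0000]·P = -80.0000
eq1−eq3 → [0.0000  -6.0000]·P = -6.0000
2×2 solve → P = (4.0000, 1.0000)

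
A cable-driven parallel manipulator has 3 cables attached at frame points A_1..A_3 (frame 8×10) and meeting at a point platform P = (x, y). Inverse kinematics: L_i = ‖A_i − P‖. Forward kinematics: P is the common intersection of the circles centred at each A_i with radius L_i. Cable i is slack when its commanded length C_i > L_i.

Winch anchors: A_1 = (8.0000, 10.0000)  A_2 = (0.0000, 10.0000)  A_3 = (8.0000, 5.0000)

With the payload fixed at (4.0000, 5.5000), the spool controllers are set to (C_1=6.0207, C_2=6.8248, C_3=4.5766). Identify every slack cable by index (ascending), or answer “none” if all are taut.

2, 3

cable 1: √((4.0000)²+(4.5000)²)=6.0208, C_1=6.0207: taut
cable 2: √((-4.0000)²+(4.5000)²)=6.0208, C_2=6.8248: slack
cable 3: √((4.0000)²+(-0.5000)²)=4.0311, C_3=4.5766: slack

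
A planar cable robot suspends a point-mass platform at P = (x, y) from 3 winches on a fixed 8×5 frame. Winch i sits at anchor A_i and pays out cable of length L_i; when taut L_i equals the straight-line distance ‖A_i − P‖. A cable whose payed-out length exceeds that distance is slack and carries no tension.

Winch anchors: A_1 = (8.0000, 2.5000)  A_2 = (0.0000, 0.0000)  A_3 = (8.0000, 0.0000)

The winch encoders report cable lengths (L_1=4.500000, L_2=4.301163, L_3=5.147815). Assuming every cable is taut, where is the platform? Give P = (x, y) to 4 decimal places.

(3.5000, 2.5000)

circle eqns → linear via eq_j − eq_1; set c_j = A_j·A_j − L_j²
c_1 = 64.0000+6.2500−20.2500 = 50.0000
16.0000·x + 5.0000·y = c_1−c_2 = 68.5000
0.0000·x + 5.0000·y = c_1−c_3 = 12.5000
solve first two rows → x=3.5000, y=2.5000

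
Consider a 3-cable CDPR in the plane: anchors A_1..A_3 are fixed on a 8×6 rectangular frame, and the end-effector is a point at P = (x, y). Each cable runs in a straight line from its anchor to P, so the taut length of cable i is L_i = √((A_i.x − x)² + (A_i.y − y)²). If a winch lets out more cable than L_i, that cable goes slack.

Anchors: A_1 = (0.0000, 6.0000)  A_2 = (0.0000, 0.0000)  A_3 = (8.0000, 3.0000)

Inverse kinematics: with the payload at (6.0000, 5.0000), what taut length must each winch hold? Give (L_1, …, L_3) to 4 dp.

(6.0828, 7.8102, 2.8284)

L_1: Δ = A_1−P = (-6.0000, 1.0000) → ‖Δ‖ = √37.0000 = 6.0828
L_2: Δ = A_2−P = (-6.0000, -5.0000) → ‖Δ‖ = √61.0000 = 7.8102
L_3: Δ = A_3−P = (2.0000, -2.0000) → ‖Δ‖ = √8.0000 = 2.8284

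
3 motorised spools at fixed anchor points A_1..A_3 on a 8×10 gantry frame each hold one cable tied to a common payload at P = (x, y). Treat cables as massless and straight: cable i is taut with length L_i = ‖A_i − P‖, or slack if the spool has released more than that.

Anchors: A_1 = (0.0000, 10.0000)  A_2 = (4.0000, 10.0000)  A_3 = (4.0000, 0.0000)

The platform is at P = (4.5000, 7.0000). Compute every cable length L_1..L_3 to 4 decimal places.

(5.4083, 3.0414, 7.0178)

L_1 = √((0.0000−4.5000)² + (10.0000−7.0000)²) = 5.4083
L_2 = √((4.0000−4.5000)² + (10.0000−7.0000)²) = 3.0414
L_3 = √((4.0000−4.5000)² + (0.0000−7.0000)²) = 7.0178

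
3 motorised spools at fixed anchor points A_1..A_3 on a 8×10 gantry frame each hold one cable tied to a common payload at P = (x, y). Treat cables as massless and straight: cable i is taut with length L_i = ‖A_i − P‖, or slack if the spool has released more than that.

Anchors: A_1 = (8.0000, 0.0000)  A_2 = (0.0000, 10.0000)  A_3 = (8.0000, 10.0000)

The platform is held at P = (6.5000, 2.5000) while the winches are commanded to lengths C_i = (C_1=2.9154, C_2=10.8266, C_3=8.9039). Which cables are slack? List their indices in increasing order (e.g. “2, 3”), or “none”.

2, 3

cable 1: L_1 = ‖A_1−P‖ = 2.9155;  C_1 = 2.9154 → taut
cable 2: L_2 = ‖A_2−P‖ = 9.9247;  C_2 = 10.8266 → slack
cable 3: L_3 = ‖A_3−P‖ = 7.6485;  C_3 = 8.9039 → slack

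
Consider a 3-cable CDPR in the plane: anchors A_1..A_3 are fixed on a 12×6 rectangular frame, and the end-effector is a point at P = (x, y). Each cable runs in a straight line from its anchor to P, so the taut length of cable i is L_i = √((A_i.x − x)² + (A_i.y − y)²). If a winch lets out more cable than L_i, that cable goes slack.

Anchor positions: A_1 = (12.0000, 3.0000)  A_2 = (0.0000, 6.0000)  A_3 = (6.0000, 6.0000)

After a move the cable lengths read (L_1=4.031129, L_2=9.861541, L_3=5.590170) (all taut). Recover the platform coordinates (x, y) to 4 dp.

(8.5000, 1.0000)

circle eqns → linear via eq_j − eq_1; set c_j = A_j·A_j − L_j²
c_1 = 144.0000+9.0000−16.2500 = 136.7500
24.0000·x − 6.0000·y = c_1−c_2 = 198.0000
12.0000·x − 6.0000·y = c_1−c_3 = 96.0000
solve first two rows → x=8.5000, y=1.0000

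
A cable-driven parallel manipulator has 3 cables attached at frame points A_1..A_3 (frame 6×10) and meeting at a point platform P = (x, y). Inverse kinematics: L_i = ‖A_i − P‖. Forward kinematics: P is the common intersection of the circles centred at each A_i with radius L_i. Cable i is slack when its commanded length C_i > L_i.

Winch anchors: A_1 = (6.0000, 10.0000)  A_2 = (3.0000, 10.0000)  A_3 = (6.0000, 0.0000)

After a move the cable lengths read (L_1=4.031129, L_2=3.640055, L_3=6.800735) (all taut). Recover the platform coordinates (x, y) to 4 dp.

(4.0000, 6.5000)

each cable: (A_i−P)·(A_i−P) = L_i²; let q_i = ‖A_i‖²−L_i²
q_1 = 36.0000+100.0000−16.2500 = 119.7500
row 1: 6.0000x + 0.0000y = 24.0000  (q_2=95.7500)
row 2: 0.0000x + 20.0000y = 130.0000  (q_3=-10.2500)
Cramer on rows 1–2 → x = 4.0000, y = 6.5000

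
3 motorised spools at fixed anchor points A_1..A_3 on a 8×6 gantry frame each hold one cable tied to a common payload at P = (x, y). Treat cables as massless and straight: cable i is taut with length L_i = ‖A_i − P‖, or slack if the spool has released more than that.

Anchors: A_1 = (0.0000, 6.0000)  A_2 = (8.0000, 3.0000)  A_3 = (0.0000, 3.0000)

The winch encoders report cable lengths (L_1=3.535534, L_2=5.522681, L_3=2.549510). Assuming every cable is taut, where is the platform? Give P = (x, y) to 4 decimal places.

circle eqns → linear via eq_j − eq_1; set k_j = A_j·A_j − L_j²
k_1 = 0.0000+36.0000−12.5000 = 23.5000
-16.0000·x + 6.0000·y = k_1−k_2 = -19.0000
0.0000·x + 6.0000·y = k_1−k_3 = 21.0000
solve first two rows → x=2.5000, y=3.5000

(2.5000, 3.5000)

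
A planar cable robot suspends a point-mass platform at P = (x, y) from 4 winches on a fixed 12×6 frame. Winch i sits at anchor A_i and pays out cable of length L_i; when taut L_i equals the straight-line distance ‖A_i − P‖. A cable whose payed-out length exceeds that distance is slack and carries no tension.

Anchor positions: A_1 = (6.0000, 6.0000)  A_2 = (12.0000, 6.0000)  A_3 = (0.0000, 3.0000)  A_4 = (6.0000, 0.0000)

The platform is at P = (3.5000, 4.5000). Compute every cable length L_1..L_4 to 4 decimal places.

(2.9155, 8.6313, 3.8079, 5.1478)

L_1: Δ = A_1−P = (2.5000, 1.5000) → ‖Δ‖ = √8.5000 = 2.9155
L_2: Δ = A_2−P = (8.5000, 1.5000) → ‖Δ‖ = √74.5000 = 8.6313
L_3: Δ = A_3−P = (-3.5000, -1.5000) → ‖Δ‖ = √14.5000 = 3.8079
L_4: Δ = A_4−P = (2.5000, -4.5000) → ‖Δ‖ = √26.5000 = 5.1478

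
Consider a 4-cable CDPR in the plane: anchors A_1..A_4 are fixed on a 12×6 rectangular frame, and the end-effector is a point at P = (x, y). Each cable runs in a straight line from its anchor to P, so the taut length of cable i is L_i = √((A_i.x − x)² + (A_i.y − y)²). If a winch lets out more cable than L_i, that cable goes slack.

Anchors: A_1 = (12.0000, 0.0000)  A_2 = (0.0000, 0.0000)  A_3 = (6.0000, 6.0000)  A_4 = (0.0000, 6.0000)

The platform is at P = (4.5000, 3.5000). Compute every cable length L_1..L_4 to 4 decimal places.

(8.2765, 5.7009, 2.9155, 5.1478)

cable 1: Δx=7.5000, Δy=-3.5000; L_1 = √(Δx²+Δy²) = 8.2765
cable 2: Δx=-4.5000, Δy=-3.5000; L_2 = √(Δx²+Δy²) = 5.7009
cable 3: Δx=1.5000, Δy=2.5000; L_3 = √(Δx²+Δy²) = 2.9155
cable 4: Δx=-4.5000, Δy=2.5000; L_4 = √(Δx²+Δy²) = 5.1478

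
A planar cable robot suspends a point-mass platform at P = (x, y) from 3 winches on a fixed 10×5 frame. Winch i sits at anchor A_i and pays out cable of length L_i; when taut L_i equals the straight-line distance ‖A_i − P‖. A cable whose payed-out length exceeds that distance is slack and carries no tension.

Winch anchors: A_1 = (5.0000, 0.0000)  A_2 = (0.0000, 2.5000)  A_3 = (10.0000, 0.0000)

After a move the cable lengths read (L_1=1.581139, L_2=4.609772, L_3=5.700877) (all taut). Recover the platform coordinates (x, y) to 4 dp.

each cable: (A_i−P)·(A_i−P) = L_i²; let q_i = ‖A_i‖²−L_i²
q_1 = 25.0000+0.0000−2.5000 = 22.5000
row 1: 10.0000x − 5.0000y = 37.5000  (q_2=-15.0000)
row 2: -10.0000x + 0.0000y = -45.0000  (q_3=67.5000)
Cramer on rows 1–2 → x = 4.5000, y = 1.5000

(4.5000, 1.5000)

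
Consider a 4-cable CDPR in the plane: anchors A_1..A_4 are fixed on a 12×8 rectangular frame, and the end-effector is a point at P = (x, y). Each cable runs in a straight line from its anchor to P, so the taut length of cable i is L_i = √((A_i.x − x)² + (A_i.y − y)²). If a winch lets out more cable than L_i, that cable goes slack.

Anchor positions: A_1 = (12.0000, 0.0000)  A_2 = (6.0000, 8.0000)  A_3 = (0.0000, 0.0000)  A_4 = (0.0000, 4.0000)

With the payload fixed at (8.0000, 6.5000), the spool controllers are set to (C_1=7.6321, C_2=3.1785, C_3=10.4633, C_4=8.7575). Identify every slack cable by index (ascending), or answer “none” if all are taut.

i=1: geometric 7.6322 vs commanded 7.6321 ⇒ taut
i=2: geometric 2.5000 vs commanded 3.1785 ⇒ slack
i=3: geometric 10.3078 vs commanded 10.4633 ⇒ slack
i=4: geometric 8.3815 vs commanded 8.7575 ⇒ slack

2, 3, 4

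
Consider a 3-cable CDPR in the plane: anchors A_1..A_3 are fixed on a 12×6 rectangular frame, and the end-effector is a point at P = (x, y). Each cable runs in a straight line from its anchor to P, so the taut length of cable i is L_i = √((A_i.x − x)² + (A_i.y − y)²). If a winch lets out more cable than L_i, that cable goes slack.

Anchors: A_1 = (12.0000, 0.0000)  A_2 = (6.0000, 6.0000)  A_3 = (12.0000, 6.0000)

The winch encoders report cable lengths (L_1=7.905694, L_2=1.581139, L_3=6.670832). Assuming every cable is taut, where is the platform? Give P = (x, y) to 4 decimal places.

expand ‖A_i−P‖²=L_i² and subtract eq 1 (q_i ≔ ‖A_i‖²−L_i²)
q_1 = 144.0000+0.0000−62.5000 = 81.5000
eq1−eq2 → [12.0000  -12.0000]·P = 12.0000
eq1−eq3 → [0.0000  -12.0000]·P = -54.0000
2×2 solve → P = (5.5000, 4.5000)

(5.5000, 4.5000)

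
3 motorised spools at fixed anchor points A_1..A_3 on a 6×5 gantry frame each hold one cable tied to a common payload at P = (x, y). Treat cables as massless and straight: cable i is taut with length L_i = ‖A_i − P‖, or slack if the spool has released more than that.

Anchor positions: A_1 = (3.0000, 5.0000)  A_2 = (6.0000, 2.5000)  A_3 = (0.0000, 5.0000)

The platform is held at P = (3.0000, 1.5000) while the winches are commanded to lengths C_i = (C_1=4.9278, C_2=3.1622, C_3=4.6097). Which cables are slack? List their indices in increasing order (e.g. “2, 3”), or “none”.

1

i=1: geometric 3.5000 vs commanded 4.9278 ⇒ slack
i=2: geometric 3.1623 vs commanded 3.1622 ⇒ taut
i=3: geometric 4.6098 vs commanded 4.6097 ⇒ taut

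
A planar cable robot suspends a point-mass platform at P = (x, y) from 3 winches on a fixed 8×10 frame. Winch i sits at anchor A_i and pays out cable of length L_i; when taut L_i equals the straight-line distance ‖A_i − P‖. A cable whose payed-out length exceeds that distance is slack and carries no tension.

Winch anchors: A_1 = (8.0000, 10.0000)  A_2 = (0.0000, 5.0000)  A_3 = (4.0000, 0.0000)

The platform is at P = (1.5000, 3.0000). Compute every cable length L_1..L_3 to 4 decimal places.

cable 1: Δx=6.5000, Δy=7.0000; L_1 = √(Δx²+Δy²) = 9.5525
cable 2: Δx=-1.5000, Δy=2.0000; L_2 = √(Δx²+Δy²) = 2.5000
cable 3: Δx=2.5000, Δy=-3.0000; L_3 = √(Δx²+Δy²) = 3.9051

(9.5525, 2.5000, 3.9051)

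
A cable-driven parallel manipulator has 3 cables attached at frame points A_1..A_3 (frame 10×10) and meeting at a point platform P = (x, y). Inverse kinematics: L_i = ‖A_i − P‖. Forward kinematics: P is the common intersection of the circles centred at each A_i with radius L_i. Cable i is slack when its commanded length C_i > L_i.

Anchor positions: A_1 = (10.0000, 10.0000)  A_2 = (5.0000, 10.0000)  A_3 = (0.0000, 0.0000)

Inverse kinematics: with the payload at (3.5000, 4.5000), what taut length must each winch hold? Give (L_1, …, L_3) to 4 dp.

(8.5147, 5.7009, 5.7009)

cable 1: Δx=6.5000, Δy=5.5000; L_1 = √(Δx²+Δy²) = 8.5147
cable 2: Δx=1.5000, Δy=5.5000; L_2 = √(Δx²+Δy²) = 5.7009
cable 3: Δx=-3.5000, Δy=-4.5000; L_3 = √(Δx²+Δy²) = 5.7009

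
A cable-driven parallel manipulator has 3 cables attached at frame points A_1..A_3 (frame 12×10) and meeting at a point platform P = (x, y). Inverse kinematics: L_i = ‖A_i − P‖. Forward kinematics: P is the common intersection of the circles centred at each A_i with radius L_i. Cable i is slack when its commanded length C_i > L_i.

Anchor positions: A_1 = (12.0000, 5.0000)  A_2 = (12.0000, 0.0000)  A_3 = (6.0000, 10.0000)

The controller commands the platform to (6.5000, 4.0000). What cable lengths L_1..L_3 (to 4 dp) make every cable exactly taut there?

(5.5902, 6.8007, 6.0208)

L_1 = √((12.0000−6.5000)² + (5.0000−4.0000)²) = 5.5902
L_2 = √((12.0000−6.5000)² + (0.0000−4.0000)²) = 6.8007
L_3 = √((6.0000−6.5000)² + (10.0000−4.0000)²) = 6.0208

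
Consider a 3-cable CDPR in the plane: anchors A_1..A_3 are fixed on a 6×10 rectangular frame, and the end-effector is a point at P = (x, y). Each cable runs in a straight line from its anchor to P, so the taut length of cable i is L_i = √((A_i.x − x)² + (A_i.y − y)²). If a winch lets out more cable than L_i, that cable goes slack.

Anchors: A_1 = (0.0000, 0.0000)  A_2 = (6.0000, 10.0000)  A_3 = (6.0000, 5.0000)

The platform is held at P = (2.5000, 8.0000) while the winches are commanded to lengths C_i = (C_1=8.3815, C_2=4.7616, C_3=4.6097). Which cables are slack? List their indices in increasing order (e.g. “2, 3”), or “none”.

cable 1: √((-2.5000)²+(-8.0000)²)=8.3815, C_1=8.3815: taut
cable 2: √((3.5000)²+(2.0000)²)=4.0311, C_2=4.7616: slack
cable 3: √((3.5000)²+(-3.0000)²)=4.6098, C_3=4.6097: taut

2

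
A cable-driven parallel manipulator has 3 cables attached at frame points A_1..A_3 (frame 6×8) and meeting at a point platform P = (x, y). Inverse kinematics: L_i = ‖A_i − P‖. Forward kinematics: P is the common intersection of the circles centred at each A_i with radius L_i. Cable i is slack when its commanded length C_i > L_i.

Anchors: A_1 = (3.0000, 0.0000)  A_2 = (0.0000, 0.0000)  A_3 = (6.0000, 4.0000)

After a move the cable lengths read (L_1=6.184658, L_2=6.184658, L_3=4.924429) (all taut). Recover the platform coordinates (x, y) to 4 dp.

(1.5000, 6.0000)

each cable: (A_i−P)·(A_i−P) = L_i²; let q_i = ‖A_i‖²−L_i²
q_1 = 9.0000+0.0000−38.2500 = -29.2500
row 1: 6.0000x + 0.0000y = 9.0000  (q_2=-38.2500)
row 2: -6.0000x − 8.0000y = -57.0000  (q_3=27.7500)
Cramer on rows 1–2 → x = 1.5000, y = 6.0000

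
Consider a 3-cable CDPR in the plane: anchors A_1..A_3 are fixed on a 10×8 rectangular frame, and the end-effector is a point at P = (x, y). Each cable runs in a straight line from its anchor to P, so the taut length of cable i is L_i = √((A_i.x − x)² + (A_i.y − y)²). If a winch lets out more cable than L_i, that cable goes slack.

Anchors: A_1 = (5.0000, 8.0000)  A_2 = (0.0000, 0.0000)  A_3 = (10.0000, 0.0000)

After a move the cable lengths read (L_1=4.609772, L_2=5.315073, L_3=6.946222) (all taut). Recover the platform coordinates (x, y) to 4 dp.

(4.0000, 3.5000)

expand ‖A_i−P‖²=L_i² and subtract eq 1 (c_i ≔ ‖A_i‖²−L_i²)
c_1 = 25.0000+64.0000−21.2500 = 67.7500
eq1−eq2 → [10.0000  16.0000]·P = 96.0000
eq1−eq3 → [-10.0000  16.0000]·P = 16.0000
2×2 solve → P = (4.0000, 3.5000)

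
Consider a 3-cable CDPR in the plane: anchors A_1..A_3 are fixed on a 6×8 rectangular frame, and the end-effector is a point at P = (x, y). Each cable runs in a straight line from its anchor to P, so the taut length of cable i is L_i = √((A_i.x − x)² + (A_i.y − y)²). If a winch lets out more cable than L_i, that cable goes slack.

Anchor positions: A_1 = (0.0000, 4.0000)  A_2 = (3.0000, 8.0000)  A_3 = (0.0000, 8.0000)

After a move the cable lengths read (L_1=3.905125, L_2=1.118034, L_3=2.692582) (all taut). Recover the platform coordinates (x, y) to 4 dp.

(2.5000, 7.0000)

circle eqns → linear via eq_j − eq_1; set q_j = A_j·A_j − L_j²
q_1 = 0.0000+16.0000−15.2500 = 0.7500
-6.0000·x − 8.0000·y = q_1−q_2 = -71.0000
0.0000·x − 8.0000·y = q_1−q_3 = -56.0000
solve first two rows → x=2.5000, y=7.0000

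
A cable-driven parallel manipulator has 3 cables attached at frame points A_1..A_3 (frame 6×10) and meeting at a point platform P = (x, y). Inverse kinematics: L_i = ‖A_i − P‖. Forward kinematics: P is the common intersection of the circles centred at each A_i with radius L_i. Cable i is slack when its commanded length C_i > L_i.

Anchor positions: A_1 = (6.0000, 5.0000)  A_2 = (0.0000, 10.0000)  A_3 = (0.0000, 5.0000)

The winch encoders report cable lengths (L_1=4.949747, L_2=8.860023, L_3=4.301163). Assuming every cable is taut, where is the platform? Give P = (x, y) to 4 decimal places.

each cable: (A_i−P)·(A_i−P) = L_i²; let k_i = ‖A_i‖²−L_i²
k_1 = 36.0000+25.0000−24.5000 = 36.5000
row 1: 12.0000x − 10.0000y = 15.0000  (k_2=21.5000)
row 2: 12.0000x + 0.0000y = 30.0000  (k_3=6.5000)
Cramer on rows 1–2 → x = 2.5000, y = 1.5000

(2.5000, 1.5000)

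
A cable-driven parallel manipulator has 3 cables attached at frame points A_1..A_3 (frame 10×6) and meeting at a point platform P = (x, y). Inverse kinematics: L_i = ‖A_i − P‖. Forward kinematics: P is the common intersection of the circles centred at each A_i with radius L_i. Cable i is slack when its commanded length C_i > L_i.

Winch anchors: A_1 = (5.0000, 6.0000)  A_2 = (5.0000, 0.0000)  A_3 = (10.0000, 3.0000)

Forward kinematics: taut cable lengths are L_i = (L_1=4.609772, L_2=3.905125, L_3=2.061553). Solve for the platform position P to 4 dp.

(8.0000, 2.5000)

circle eqns → linear via eq_j − eq_1; set k_j = A_j·A_j − L_j²
k_1 = 25.0000+36.0000−21.2500 = 39.7500
0.0000·x + 12.0000·y = k_1−k_2 = 30.0000
-10.0000·x + 6.0000·y = k_1−k_3 = -65.0000
solve first two rows → x=8.0000, y=2.5000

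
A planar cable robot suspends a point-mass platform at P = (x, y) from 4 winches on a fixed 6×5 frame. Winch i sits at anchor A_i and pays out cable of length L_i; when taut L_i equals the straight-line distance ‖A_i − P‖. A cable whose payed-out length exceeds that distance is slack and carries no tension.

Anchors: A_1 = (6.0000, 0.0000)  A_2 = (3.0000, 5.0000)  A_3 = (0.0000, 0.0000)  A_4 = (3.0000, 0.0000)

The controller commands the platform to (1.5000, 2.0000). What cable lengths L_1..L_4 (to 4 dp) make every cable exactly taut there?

(4.9244, 3.3541, 2.5000, 2.5000)

L_1 = √((6.0000−1.5000)² + (0.0000−2.0000)²) = 4.9244
L_2 = √((3.0000−1.5000)² + (5.0000−2.0000)²) = 3.3541
L_3 = √((0.0000−1.5000)² + (0.0000−2.0000)²) = 2.5000
L_4 = √((3.0000−1.5000)² + (0.0000−2.0000)²) = 2.5000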